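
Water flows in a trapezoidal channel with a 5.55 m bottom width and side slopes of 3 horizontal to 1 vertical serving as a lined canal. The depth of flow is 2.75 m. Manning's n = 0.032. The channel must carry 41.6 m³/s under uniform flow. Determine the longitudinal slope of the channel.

S = 0.000629

With bottom width b = 5.55 m and side slope z = 3: A = (b + zy)y = (5.55 + 3×2.75)×2.75 = 37.95 m²; P = b + 2y√(1+z²) = 5.55 + 2×2.75×3.162 = 22.94 m.
Hydraulic radius R = A/P = 37.95/22.94 = 1.654 m.
From Manning's equation, S = [nQ / (1 A R^(2/3))]² = [0.032 × 41.6 / (1 × 37.95 × 1.654^(2/3))]² = 0.000629.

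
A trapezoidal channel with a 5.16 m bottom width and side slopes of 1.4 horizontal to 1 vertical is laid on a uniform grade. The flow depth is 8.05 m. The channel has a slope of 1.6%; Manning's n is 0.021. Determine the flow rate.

Q = 2020 m³/s

With bottom width b = 5.16 m and side slope z = 1.4: A = (b + zy)y = (5.16 + 1.4×8.05)×8.05 = 132.3 m²; P = b + 2y√(1+z²) = 5.16 + 2×8.05×1.72 = 32.86 m.
Hydraulic radius R = A/P = 132.3/32.86 = 4.025 m.
Manning's equation: Q = (1/n) A R^(2/3) S^(1/2) = (1/0.021) × 132.3 × 4.025^(2/3) × 0.016^(1/2) = 2020 m³/s.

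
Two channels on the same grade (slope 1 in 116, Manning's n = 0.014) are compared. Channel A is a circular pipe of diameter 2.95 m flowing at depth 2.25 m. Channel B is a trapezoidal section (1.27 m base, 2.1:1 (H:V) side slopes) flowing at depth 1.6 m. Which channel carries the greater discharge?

channel B

Channel A: For a circular section of diameter D = 2.95 m at depth y = 2.25 m, the central angle is θ = 2 arccos(1 − 2y/D) = 4.248 rad. Then A = (D²/8)(θ − sin θ) = 5.594 m² and P = Dθ/2 = 6.266 m. Hydraulic radius R = A/P = 5.594/6.266 = 0.8927 m. Q_A = (1/0.014)·5.594·0.8927^(2/3)·√0.008621 = 34.39 m³/s.
Channel B: With bottom width b = 1.27 m and side slope z = 2.1: A = (b + zy)y = (1.27 + 2.1×1.6)×1.6 = 7.408 m²; P = b + 2y√(1+z²) = 1.27 + 2×1.6×2.326 = 8.713 m. Hydraulic radius R = A/P = 7.408/8.713 = 0.8502 m. Q_B = (1/0.014)·7.408·0.8502^(2/3)·√0.008621 = 44.09 m³/s.
Q_A = 34.39 m³/s vs Q_B = 44.09 m³/s, so channel B carries more.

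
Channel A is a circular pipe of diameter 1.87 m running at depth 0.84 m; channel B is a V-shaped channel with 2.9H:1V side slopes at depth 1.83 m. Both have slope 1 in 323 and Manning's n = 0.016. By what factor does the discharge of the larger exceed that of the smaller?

Channel A: For a circular section of diameter D = 1.87 m at depth y = 0.84 m, the central angle is θ = 2 arccos(1 − 2y/D) = 2.938 rad. Then A = (D²/8)(θ − sin θ) = 1.196 m² and P = Dθ/2 = 2.747 m. Hydraulic radius R = A/P = 1.196/2.747 = 0.4353 m. Q_A = (1/0.016)·1.196·0.4353^(2/3)·√0.003096 = 2.389 m³/s.
Channel B: For a triangular section with side slope z = 2.9: A = zy² = 2.9×1.83² = 9.712 m²; P = 2y√(1+z²) = 2×1.83×3.068 = 11.23 m. Hydraulic radius R = A/P = 9.712/11.23 = 0.865 m. Q_B = (1/0.016)·9.712·0.865^(2/3)·√0.003096 = 30.66 m³/s.
The larger discharge is 30.66 m³/s and the smaller is 2.389 m³/s; the ratio is 12.8.

12.8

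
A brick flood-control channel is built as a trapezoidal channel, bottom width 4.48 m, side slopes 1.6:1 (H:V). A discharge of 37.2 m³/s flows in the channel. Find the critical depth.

y_c = 1.58 m

At critical depth, Q² T / (g A³) = 1, i.e. A³/T = Q²/g = 37.2²/9.81 = 141.1.
Try y = 1.2 m: A³/T = 54.45 — low.
Try y = 1.91 m: A³/T = 281.5 — high.
Try y = 1.58 m: A³/T = 142.4 — ≈ 141.1.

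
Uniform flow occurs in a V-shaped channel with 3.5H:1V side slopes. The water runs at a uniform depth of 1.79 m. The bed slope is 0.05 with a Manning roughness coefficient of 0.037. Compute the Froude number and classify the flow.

supercritical

For a triangular section with side slope z = 3.5: A = zy² = 3.5×1.79² = 11.21 m²; P = 2y√(1+z²) = 2×1.79×3.64 = 13.03 m.
Hydraulic radius R = A/P = 11.21/13.03 = 0.8606 m.
V = (1/n) R^(2/3) √S = (1/0.037) × 0.8606^(2/3) × √0.05 = 5.468 m/s. Hydraulic depth D_h = A/T = 11.21/12.53 = 0.895 m.
Froude number Fr = V/√(g·D_h) = 5.468/√(9.81×0.895) = 1.85, which is greater than 1, so the flow is supercritical.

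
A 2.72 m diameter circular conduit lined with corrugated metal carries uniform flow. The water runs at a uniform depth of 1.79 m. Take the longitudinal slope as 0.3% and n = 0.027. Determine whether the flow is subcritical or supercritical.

subcritical

For a circular section of diameter D = 2.72 m at depth y = 1.79 m, the central angle is θ = 2 arccos(1 − 2y/D) = 3.785 rad. Then A = (D²/8)(θ − sin θ) = 4.055 m² and P = Dθ/2 = 5.148 m.
Hydraulic radius R = A/P = 4.055/5.148 = 0.7878 m.
V = (1/n) R^(2/3) √S = (1/0.027) × 0.7878^(2/3) × √0.003 = 1.73 m/s. Hydraulic depth D_h = A/T = 4.055/2.58 = 1.571 m.
Froude number Fr = V/√(g·D_h) = 1.73/√(9.81×1.571) = 0.441, which is less than 1, so the flow is subcritical.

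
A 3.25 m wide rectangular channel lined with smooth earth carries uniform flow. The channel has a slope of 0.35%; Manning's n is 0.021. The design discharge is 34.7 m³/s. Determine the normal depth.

Manning's equation rearranged: A R^(2/3) = nQ / (1·√S) = 0.021 × 34.7 / (√0.0035) = 12.32.
Try y = 4.04 m: A R^(2/3) = 14.49 — too large.
Try y = 2.96 m: A R^(2/3) = 9.932 — too small.
Try y = 3.53 m: A R^(2/3) = 12.32 — ≈ 12.32.

y_n = 3.53 m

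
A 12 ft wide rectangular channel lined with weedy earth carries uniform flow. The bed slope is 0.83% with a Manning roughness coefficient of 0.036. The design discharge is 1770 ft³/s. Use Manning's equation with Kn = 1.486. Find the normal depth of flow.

Manning's equation rearranged: A R^(2/3) = nQ / (1.486·√S) = 0.036 × 1770 / (1.486 × √0.0083) = 470.7.
Try y = 17.7 ft: A R^(2/3) = 577.3 — over.
Try y = 12.8 ft: A R^(2/3) = 392.5 — short.
Try y = 14.9 ft: A R^(2/3) = 471.2 — close enough.

y_n = 14.9 ft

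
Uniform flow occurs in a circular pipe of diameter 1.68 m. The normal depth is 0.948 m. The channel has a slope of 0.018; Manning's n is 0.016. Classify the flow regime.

For a circular section of diameter D = 1.68 m at depth y = 0.948 m, the central angle is θ = 2 arccos(1 − 2y/D) = 3.399 rad. Then A = (D²/8)(θ − sin θ) = 1.289 m² and P = Dθ/2 = 2.856 m.
Hydraulic radius R = A/P = 1.289/2.856 = 0.4515 m.
V = (1/n) R^(2/3) √S = (1/0.016) × 0.4515^(2/3) × √0.018 = 4.935 m/s. Hydraulic depth D_h = A/T = 1.289/1.666 = 0.7739 m.
Froude number Fr = V/√(g·D_h) = 4.935/√(9.81×0.7739) = 1.79, which is greater than 1, so the flow is supercritical.

supercritical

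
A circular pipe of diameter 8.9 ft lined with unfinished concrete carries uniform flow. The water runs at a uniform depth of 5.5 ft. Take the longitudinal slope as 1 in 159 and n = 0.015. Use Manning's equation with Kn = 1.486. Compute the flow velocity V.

For a circular section of diameter D = 8.9 ft at depth y = 5.5 ft, the central angle is θ = 2 arccos(1 − 2y/D) = 3.618 rad. Then A = (D²/8)(θ − sin θ) = 40.36 ft² and P = Dθ/2 = 16.1 ft.
Hydraulic radius R = A/P = 40.36/16.1 = 2.507 ft.
From Manning's equation, V = (1.486/n) R^(2/3) S^(1/2) = (1.486/0.015) × 2.507^(2/3) × 0.006289^(1/2) = 14.5 ft/s.

V = 14.5 ft/s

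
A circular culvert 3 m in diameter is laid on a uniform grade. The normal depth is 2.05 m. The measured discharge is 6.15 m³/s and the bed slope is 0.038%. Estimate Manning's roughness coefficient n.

n = 0.015

For a circular section of diameter D = 3 m at depth y = 2.05 m, the central angle is θ = 2 arccos(1 − 2y/D) = 3.892 rad. Then A = (D²/8)(θ − sin θ) = 5.147 m² and P = Dθ/2 = 5.839 m.
Hydraulic radius R = A/P = 5.147/5.839 = 0.8815 m.
Rearranging Manning's equation: n = (1/Q) A R^(2/3) S^(1/2) = (1/6.15) × 5.147 × 0.8815^(2/3) × √0.00038 = 0.015.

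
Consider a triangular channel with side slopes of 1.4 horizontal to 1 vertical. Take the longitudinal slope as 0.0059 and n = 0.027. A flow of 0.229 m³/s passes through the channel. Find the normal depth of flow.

Manning's equation rearranged: A R^(2/3) = nQ / (1·√S) = 0.027 × 0.229 / (√0.0059) = 0.0805.
Try y = 0.53 m: A R^(2/3) = 0.1414 — too large.
Try y = 0.296 m: A R^(2/3) = 0.02991 — too small.
Try y = 0.429 m: A R^(2/3) = 0.08047 — close enough.

y_n = 0.429 m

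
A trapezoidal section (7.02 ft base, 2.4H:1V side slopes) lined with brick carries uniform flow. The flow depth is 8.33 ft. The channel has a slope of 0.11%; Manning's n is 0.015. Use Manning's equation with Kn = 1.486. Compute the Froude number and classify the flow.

With bottom width b = 7.02 ft and side slope z = 2.4: A = (b + zy)y = (7.02 + 2.4×8.33)×8.33 = 225 ft²; P = b + 2y√(1+z²) = 7.02 + 2×8.33×2.6 = 50.34 ft.
Hydraulic radius R = A/P = 225/50.34 = 4.47 ft.
V = (1.486/n) R^(2/3) √S = (1.486/0.015) × 4.47^(2/3) × √0.0011 = 8.916 ft/s. Hydraulic depth D_h = A/T = 225/47 = 4.787 ft.
Froude number Fr = V/√(g·D_h) = 8.916/√(32.2×4.787) = 0.718, which is less than 1, so the flow is subcritical.

subcritical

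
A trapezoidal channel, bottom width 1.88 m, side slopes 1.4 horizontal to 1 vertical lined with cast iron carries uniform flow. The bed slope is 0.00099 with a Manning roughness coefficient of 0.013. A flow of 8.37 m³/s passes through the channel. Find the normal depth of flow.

y_n = 1.21 m

Manning's equation rearranged: A R^(2/3) = nQ / (1·√S) = 0.013 × 8.37 / (√0.00099) = 3.458.
Trying y = 0.856 m: A R^(2/3) = 1.761 — low.
Trying y = 1.36 m: A R^(2/3) = 4.378 — high.
Trying y = 1.21 m: A R^(2/3) = 3.46 — close enough.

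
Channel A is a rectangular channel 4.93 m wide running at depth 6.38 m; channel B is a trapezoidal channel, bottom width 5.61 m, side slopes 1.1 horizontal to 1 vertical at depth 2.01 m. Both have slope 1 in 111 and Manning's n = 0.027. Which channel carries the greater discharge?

Channel A: Flow area A = b·y = 4.93 × 6.38 = 31.45 m². Wetted perimeter P = b + 2y = 4.93 + 2×6.38 = 17.69 m. Hydraulic radius R = A/P = 31.45/17.69 = 1.778 m. Q_A = (1/0.027)·31.45·1.778^(2/3)·√0.009009 = 162.3 m³/s.
Channel B: With bottom width b = 5.61 m and side slope z = 1.1: A = (b + zy)y = (5.61 + 1.1×2.01)×2.01 = 15.72 m²; P = b + 2y√(1+z²) = 5.61 + 2×2.01×1.487 = 11.59 m. Hydraulic radius R = A/P = 15.72/11.59 = 1.357 m. Q_B = (1/0.027)·15.72·1.357^(2/3)·√0.009009 = 67.73 m³/s.
Q_A = 162.3 m³/s vs Q_B = 67.73 m³/s, so channel A carries more.

channel A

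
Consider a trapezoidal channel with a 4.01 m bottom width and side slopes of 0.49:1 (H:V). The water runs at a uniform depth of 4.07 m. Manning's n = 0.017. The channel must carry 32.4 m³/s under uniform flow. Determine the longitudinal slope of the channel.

S = 0.000221

With bottom width b = 4.01 m and side slope z = 0.49: A = (b + zy)y = (4.01 + 0.49×4.07)×4.07 = 24.44 m²; P = b + 2y√(1+z²) = 4.01 + 2×4.07×1.114 = 13.07 m.
Hydraulic radius R = A/P = 24.44/13.07 = 1.869 m.
From Manning's equation, S = [nQ / (1 A R^(2/3))]² = [0.017 × 32.4 / (1 × 24.44 × 1.869^(2/3))]² = 0.000221.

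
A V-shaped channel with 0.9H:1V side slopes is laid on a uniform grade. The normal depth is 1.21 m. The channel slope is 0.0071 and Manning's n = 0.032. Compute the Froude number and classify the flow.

subcritical

For a triangular section with side slope z = 0.9: A = zy² = 0.9×1.21² = 1.318 m²; P = 2y√(1+z²) = 2×1.21×1.345 = 3.256 m.
Hydraulic radius R = A/P = 1.318/3.256 = 0.4047 m.
V = (1/n) R^(2/3) √S = (1/0.032) × 0.4047^(2/3) × √0.0071 = 1.441 m/s. Hydraulic depth D_h = A/T = 1.318/2.178 = 0.605 m.
Froude number Fr = V/√(g·D_h) = 1.441/√(9.81×0.605) = 0.591, which is less than 1, so the flow is subcritical.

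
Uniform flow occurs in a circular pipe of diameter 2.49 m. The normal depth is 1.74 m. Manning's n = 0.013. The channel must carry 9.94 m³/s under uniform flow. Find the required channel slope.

For a circular section of diameter D = 2.49 m at depth y = 1.74 m, the central angle is θ = 2 arccos(1 − 2y/D) = 3.959 rad. Then A = (D²/8)(θ − sin θ) = 3.634 m² and P = Dθ/2 = 4.929 m.
Hydraulic radius R = A/P = 3.634/4.929 = 0.7372 m.
From Manning's equation, S = [nQ / (1 A R^(2/3))]² = [0.013 × 9.94 / (1 × 3.634 × 0.7372^(2/3))]² = 0.0019.

S = 0.0019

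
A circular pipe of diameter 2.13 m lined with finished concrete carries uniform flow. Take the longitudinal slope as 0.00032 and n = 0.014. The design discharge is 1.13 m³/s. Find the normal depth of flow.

Manning's equation rearranged: A R^(2/3) = nQ / (1·√S) = 0.014 × 1.13 / (√0.00032) = 0.8844.
Trying y = 0.809 m: A R^(2/3) = 0.7171 — low.
Trying y = 1.16 m: A R^(2/3) = 1.349 — high.
Trying y = 0.907 m: A R^(2/3) = 0.8837 — ≈ 0.8844.

y_n = 0.907 m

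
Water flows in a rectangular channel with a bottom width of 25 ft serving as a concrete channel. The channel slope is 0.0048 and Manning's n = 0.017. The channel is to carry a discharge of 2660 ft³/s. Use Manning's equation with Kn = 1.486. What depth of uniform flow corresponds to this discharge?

y_n = 6.62 ft

Manning's equation rearranged: A R^(2/3) = nQ / (1.486·√S) = 0.017 × 2660 / (1.486 × √0.0048) = 439.2.
Try y = 5.77 ft: A R^(2/3) = 360.3 — short.
Try y = 6.62 ft: A R^(2/3) = 439.5 — matches.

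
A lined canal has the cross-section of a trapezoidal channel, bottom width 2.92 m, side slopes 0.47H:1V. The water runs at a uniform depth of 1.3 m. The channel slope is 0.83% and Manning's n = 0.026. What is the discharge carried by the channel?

Q = 13.8 m³/s

With bottom width b = 2.92 m and side slope z = 0.47: A = (b + zy)y = (2.92 + 0.47×1.3)×1.3 = 4.59 m²; P = b + 2y√(1+z²) = 2.92 + 2×1.3×1.105 = 5.793 m.
Hydraulic radius R = A/P = 4.59/5.793 = 0.7924 m.
Manning's equation: Q = (1/n) A R^(2/3) S^(1/2) = (1/0.026) × 4.59 × 0.7924^(2/3) × 0.0083^(1/2) = 13.8 m³/s.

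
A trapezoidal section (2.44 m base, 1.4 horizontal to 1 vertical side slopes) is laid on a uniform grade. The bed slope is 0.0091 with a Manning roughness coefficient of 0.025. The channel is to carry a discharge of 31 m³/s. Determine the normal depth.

Manning's equation rearranged: A R^(2/3) = nQ / (1·√S) = 0.025 × 31 / (√0.0091) = 8.124.
At y = 1.94 m: A R^(2/3) = 10.64 — over.
At y = 1.44 m: A R^(2/3) = 5.837 — short.
At y = 1.7 m: A R^(2/3) = 8.131 — close enough.

y_n = 1.7 m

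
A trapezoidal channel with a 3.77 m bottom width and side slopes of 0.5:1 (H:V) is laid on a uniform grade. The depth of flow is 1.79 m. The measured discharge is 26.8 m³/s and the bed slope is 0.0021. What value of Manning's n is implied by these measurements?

n = 0.015

With bottom width b = 3.77 m and side slope z = 0.5: A = (b + zy)y = (3.77 + 0.5×1.79)×1.79 = 8.35 m²; P = b + 2y√(1+z²) = 3.77 + 2×1.79×1.118 = 7.773 m.
Hydraulic radius R = A/P = 8.35/7.773 = 1.074 m.
Rearranging Manning's equation: n = (1/Q) A R^(2/3) S^(1/2) = (1/26.8) × 8.35 × 1.074^(2/3) × √0.0021 = 0.015.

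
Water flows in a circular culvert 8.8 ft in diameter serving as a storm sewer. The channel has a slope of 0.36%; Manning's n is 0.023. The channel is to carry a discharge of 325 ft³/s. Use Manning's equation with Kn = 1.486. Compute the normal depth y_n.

y_n = 6.04 ft

Manning's equation rearranged: A R^(2/3) = nQ / (1.486·√S) = 0.023 × 325 / (1.486 × √0.0036) = 83.84.
Trying y = 6.83 ft: A R^(2/3) = 97.48 — over.
Trying y = 5.02 ft: A R^(2/3) = 63.89 — short.
Trying y = 6.04 ft: A R^(2/3) = 83.92 — matches.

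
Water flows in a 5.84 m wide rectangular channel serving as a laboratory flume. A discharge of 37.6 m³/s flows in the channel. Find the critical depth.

y_c = 1.62 m

For a rectangular channel, critical depth y_c = (q²/g)^(1/3) where q = Q/b = 37.6/5.84 = 6.438 m²/s.
So y_c = (6.438²/9.81)^(1/3) = 1.62 m.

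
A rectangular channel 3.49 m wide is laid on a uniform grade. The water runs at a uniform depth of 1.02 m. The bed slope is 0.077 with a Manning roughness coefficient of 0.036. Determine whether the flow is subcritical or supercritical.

Flow area A = b·y = 3.49 × 1.02 = 3.56 m². Wetted perimeter P = b + 2y = 3.49 + 2×1.02 = 5.53 m.
Hydraulic radius R = A/P = 3.56/5.53 = 0.6437 m.
V = (1/n) R^(2/3) √S = (1/0.036) × 0.6437^(2/3) × √0.077 = 5.747 m/s. Hydraulic depth D_h = A/T = 3.56/3.49 = 1.02 m.
Froude number Fr = V/√(g·D_h) = 5.747/√(9.81×1.02) = 1.82, which is greater than 1, so the flow is supercritical.

supercritical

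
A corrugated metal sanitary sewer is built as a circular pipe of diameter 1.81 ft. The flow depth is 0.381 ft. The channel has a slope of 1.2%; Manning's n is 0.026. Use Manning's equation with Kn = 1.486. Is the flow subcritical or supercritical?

subcritical

For a circular section of diameter D = 1.81 ft at depth y = 0.381 ft, the central angle is θ = 2 arccos(1 − 2y/D) = 1.907 rad. Then A = (D²/8)(θ − sin θ) = 0.3941 ft² and P = Dθ/2 = 1.725 ft.
Hydraulic radius R = A/P = 0.3941/1.725 = 0.2284 ft.
V = (1.486/n) R^(2/3) √S = (1.486/0.026) × 0.2284^(2/3) × √0.012 = 2.339 ft/s. Hydraulic depth D_h = A/T = 0.3941/1.476 = 0.2671 ft.
Froude number Fr = V/√(g·D_h) = 2.339/√(32.2×0.2671) = 0.798, which is less than 1, so the flow is subcritical.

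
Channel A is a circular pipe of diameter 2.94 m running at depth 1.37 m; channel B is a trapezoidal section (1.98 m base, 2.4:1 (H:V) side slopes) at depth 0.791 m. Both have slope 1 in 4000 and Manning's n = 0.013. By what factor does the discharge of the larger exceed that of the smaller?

Channel A: For a circular section of diameter D = 2.94 m at depth y = 1.37 m, the central angle is θ = 2 arccos(1 − 2y/D) = 3.005 rad. Then A = (D²/8)(θ − sin θ) = 3.101 m² and P = Dθ/2 = 4.418 m. Hydraulic radius R = A/P = 3.101/4.418 = 0.7018 m. Q_A = (1/0.013)·3.101·0.7018^(2/3)·√0.00025 = 2.978 m³/s.
Channel B: With bottom width b = 1.98 m and side slope z = 2.4: A = (b + zy)y = (1.98 + 2.4×0.791)×0.791 = 3.068 m²; P = b + 2y√(1+z²) = 1.98 + 2×0.791×2.6 = 6.093 m. Hydraulic radius R = A/P = 3.068/6.093 = 0.5035 m. Q_B = (1/0.013)·3.068·0.5035^(2/3)·√0.00025 = 2.361 m³/s.
The larger discharge is 2.978 m³/s and the smaller is 2.361 m³/s; the ratio is 1.26.

1.26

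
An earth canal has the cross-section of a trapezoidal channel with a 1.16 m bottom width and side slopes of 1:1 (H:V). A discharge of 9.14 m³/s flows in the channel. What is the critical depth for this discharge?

y_c = 1.29 m

At critical depth, Q² T / (g A³) = 1, i.e. A³/T = Q²/g = 9.14²/9.81 = 8.516.
Trying y = 0.895 m: A³/T = 2.109 — short.
Trying y = 1.46 m: A³/T = 13.72 — over.
Trying y = 1.29 m: A³/T = 8.441 — ≈ 8.516.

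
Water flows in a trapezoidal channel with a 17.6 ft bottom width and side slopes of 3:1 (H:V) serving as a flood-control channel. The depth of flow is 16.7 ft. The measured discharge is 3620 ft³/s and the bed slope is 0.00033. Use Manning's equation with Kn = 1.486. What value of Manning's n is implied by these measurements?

n = 0.037

With bottom width b = 17.6 ft and side slope z = 3: A = (b + zy)y = (17.6 + 3×16.7)×16.7 = 1131 ft²; P = b + 2y√(1+z²) = 17.6 + 2×16.7×3.162 = 123.2 ft.
Hydraulic radius R = A/P = 1131/123.2 = 9.175 ft.
Rearranging Manning's equation: n = (1.486/Q) A R^(2/3) S^(1/2) = (1.486/3620) × 1131 × 9.175^(2/3) × √0.00033 = 0.037.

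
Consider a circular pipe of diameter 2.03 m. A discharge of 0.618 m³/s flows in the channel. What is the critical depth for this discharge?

At critical depth, Q² T / (g A³) = 1, i.e. A³/T = Q²/g = 0.618²/9.81 = 0.03893.
Try y = 0.457 m: A³/T = 0.09573 — high.
Try y = 0.266 m: A³/T = 0.01142 — low.
Try y = 0.363 m: A³/T = 0.03884 — ≈ 0.03893.

y_c = 0.363 m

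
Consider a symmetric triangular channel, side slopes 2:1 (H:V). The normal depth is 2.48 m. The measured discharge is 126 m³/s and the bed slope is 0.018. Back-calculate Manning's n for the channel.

n = 0.014

For a triangular section with side slope z = 2: A = zy² = 2×2.48² = 12.3 m²; P = 2y√(1+z²) = 2×2.48×2.236 = 11.09 m.
Hydraulic radius R = A/P = 12.3/11.09 = 1.109 m.
Rearranging Manning's equation: n = (1/Q) A R^(2/3) S^(1/2) = (1/126) × 12.3 × 1.109^(2/3) × √0.018 = 0.014.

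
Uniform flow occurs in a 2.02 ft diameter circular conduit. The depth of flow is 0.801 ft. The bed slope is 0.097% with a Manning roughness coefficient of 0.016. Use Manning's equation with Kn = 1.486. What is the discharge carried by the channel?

For a circular section of diameter D = 2.02 ft at depth y = 0.801 ft, the central angle is θ = 2 arccos(1 − 2y/D) = 2.725 rad. Then A = (D²/8)(θ − sin θ) = 1.183 ft² and P = Dθ/2 = 2.752 ft.
Hydraulic radius R = A/P = 1.183/2.752 = 0.43 ft.
Manning's equation: Q = (1.486/n) A R^(2/3) S^(1/2) = (1.486/0.016) × 1.183 × 0.43^(2/3) × 0.00097^(1/2) = 1.95 ft³/s.

Q = 1.95 ft³/s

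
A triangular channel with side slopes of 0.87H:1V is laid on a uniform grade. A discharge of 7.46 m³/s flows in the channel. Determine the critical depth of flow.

At critical depth, Q² T / (g A³) = 1, i.e. A³/T = Q²/g = 7.46²/9.81 = 5.673.
At y = 2.12 m: A³/T = 16.21 — high.
At y = 1.72 m: A³/T = 5.697 — ≈ 5.673.

y_c = 1.72 m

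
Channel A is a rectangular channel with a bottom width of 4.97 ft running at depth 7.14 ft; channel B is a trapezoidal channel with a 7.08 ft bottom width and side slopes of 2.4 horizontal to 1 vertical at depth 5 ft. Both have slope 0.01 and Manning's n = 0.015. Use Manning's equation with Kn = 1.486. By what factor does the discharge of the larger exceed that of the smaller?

Channel A: Flow area A = b·y = 4.97 × 7.14 = 35.49 ft². Wetted perimeter P = b + 2y = 4.97 + 2×7.14 = 19.25 ft. Hydraulic radius R = A/P = 35.49/19.25 = 1.843 ft. Q_A = (1.486/0.015)·35.49·1.843^(2/3)·√0.01 = 528.5 ft³/s.
Channel B: With bottom width b = 7.08 ft and side slope z = 2.4: A = (b + zy)y = (7.08 + 2.4×5)×5 = 95.4 ft²; P = b + 2y√(1+z²) = 7.08 + 2×5×2.6 = 33.08 ft. Hydraulic radius R = A/P = 95.4/33.08 = 2.884 ft. Q_B = (1.486/0.015)·95.4·2.884^(2/3)·√0.01 = 1915 ft³/s.
The larger discharge is 1915 ft³/s and the smaller is 528.5 ft³/s; the ratio is 3.62.

3.62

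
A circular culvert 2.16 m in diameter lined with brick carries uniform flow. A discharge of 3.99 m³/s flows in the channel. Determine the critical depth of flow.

At critical depth, Q² T / (g A³) = 1, i.e. A³/T = Q²/g = 3.99²/9.81 = 1.623.
At y = 1.11 m: A³/T = 3.162 — too large.
At y = 0.81 m: A³/T = 0.9454 — too small.
At y = 0.932 m: A³/T = 1.62 — ≈ 1.623.

y_c = 0.932 m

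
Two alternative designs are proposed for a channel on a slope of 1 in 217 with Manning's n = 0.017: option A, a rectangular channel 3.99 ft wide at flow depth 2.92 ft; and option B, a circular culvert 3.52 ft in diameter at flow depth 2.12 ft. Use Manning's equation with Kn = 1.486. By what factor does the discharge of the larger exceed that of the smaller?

2.16

Channel A: Flow area A = b·y = 3.99 × 2.92 = 11.65 ft². Wetted perimeter P = b + 2y = 3.99 + 2×2.92 = 9.83 ft. Hydraulic radius R = A/P = 11.65/9.83 = 1.185 ft. Q_A = (1.486/0.017)·11.65·1.185^(2/3)·√0.004608 = 77.43 ft³/s.
Channel B: For a circular section of diameter D = 3.52 ft at depth y = 2.12 ft, the central angle is θ = 2 arccos(1 − 2y/D) = 3.554 rad. Then A = (D²/8)(θ − sin θ) = 6.124 ft² and P = Dθ/2 = 6.254 ft. Hydraulic radius R = A/P = 6.124/6.254 = 0.9792 ft. Q_B = (1.486/0.017)·6.124·0.9792^(2/3)·√0.004608 = 35.83 ft³/s.
The larger discharge is 77.43 ft³/s and the smaller is 35.83 ft³/s; the ratio is 2.16.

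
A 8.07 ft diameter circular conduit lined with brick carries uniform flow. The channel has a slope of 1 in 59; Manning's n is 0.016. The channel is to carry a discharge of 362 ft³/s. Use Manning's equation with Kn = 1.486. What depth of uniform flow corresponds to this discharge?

Manning's equation rearranged: A R^(2/3) = nQ / (1.486·√S) = 0.016 × 362 / (1.486 × √0.01695) = 29.94.
Try y = 3.82 ft: A R^(2/3) = 37.17 — over.
Try y = 2.64 ft: A R^(2/3) = 18.89 — short.
Try y = 3.38 ft: A R^(2/3) = 29.92 — ≈ 29.94.

y_n = 3.38 ft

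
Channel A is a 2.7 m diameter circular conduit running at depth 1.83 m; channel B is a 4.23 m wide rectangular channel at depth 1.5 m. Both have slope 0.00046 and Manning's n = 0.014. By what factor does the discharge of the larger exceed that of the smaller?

1.65

Channel A: For a circular section of diameter D = 2.7 m at depth y = 1.83 m, the central angle is θ = 2 arccos(1 − 2y/D) = 3.869 rad. Then A = (D²/8)(θ − sin θ) = 4.131 m² and P = Dθ/2 = 5.223 m. Hydraulic radius R = A/P = 4.131/5.223 = 0.791 m. Q_A = (1/0.014)·4.131·0.791^(2/3)·√0.00046 = 5.413 m³/s.
Channel B: Flow area A = b·y = 4.23 × 1.5 = 6.345 m². Wetted perimeter P = b + 2y = 4.23 + 2×1.5 = 7.23 m. Hydraulic radius R = A/P = 6.345/7.23 = 0.8776 m. Q_B = (1/0.014)·6.345·0.8776^(2/3)·√0.00046 = 8.91 m³/s.
The larger discharge is 8.91 m³/s and the smaller is 5.413 m³/s; the ratio is 1.65.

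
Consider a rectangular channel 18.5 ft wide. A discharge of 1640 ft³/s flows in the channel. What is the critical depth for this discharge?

y_c = 6.25 ft

For a rectangular channel, critical depth y_c = (q²/g)^(1/3) where q = Q/b = 1640/18.5 = 88.65 ft²/s.
So y_c = (88.65²/32.2)^(1/3) = 6.25 ft.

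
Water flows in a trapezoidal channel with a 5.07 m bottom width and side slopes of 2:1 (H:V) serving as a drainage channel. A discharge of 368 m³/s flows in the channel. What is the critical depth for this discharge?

At critical depth, Q² T / (g A³) = 1, i.e. A³/T = Q²/g = 368²/9.81 = 13800.
Trying y = 3.48 m: A³/T = 3864 — short.
Trying y = 5.19 m: A³/T = 19960 — over.
Trying y = 4.75 m: A³/T = 13770 — ≈ 13800.

y_c = 4.75 m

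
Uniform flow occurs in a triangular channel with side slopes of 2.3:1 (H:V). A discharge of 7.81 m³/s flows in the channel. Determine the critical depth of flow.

At critical depth, Q² T / (g A³) = 1, i.e. A³/T = Q²/g = 7.81²/9.81 = 6.218.
Try y = 0.832 m: A³/T = 1.054 — short.
Try y = 1.36 m: A³/T = 12.31 — over.
Try y = 1.19 m: A³/T = 6.312 — matches.

y_c = 1.19 m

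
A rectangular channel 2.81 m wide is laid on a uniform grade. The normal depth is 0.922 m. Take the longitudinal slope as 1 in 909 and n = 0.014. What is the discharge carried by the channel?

Flow area A = b·y = 2.81 × 0.922 = 2.591 m². Wetted perimeter P = b + 2y = 2.81 + 2×0.922 = 4.654 m.
Hydraulic radius R = A/P = 2.591/4.654 = 0.5567 m.
Manning's equation: Q = (1/n) A R^(2/3) S^(1/2) = (1/0.014) × 2.591 × 0.5567^(2/3) × 0.0011^(1/2) = 4.15 m³/s.

Q = 4.15 m³/s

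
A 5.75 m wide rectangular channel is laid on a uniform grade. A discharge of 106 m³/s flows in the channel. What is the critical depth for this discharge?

For a rectangular channel, critical depth y_c = (q²/g)^(1/3) where q = Q/b = 106/5.75 = 18.43 m²/s.
So y_c = (18.43²/9.81)^(1/3) = 3.26 m.

y_c = 3.26 m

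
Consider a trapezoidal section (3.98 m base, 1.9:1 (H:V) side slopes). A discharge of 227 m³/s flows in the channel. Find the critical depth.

At critical depth, Q² T / (g A³) = 1, i.e. A³/T = Q²/g = 227²/9.81 = 5253.
Try y = 5.12 m: A³/T = 14750 — too large.
Try y = 2.95 m: A³/T = 1488 — too small.
Try y = 4.01 m: A³/T = 5236 — matches.

y_c = 4.01 m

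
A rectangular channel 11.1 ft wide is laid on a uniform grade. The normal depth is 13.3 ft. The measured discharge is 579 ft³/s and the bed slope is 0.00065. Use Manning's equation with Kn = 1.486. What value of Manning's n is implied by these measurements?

Flow area A = b·y = 11.1 × 13.3 = 147.6 ft². Wetted perimeter P = b + 2y = 11.1 + 2×13.3 = 37.7 ft.
Hydraulic radius R = A/P = 147.6/37.7 = 3.916 ft.
Rearranging Manning's equation: n = (1.486/Q) A R^(2/3) S^(1/2) = (1.486/579) × 147.6 × 3.916^(2/3) × √0.00065 = 0.024.

n = 0.024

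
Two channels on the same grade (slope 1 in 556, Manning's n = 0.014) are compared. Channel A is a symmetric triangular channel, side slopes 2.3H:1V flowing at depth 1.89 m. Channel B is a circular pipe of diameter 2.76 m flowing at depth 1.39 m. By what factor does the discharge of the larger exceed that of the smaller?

3.16

Channel A: For a triangular section with side slope z = 2.3: A = zy² = 2.3×1.89² = 8.216 m²; P = 2y√(1+z²) = 2×1.89×2.508 = 9.48 m. Hydraulic radius R = A/P = 8.216/9.48 = 0.8666 m. Q_A = (1/0.014)·8.216·0.8666^(2/3)·√0.001799 = 22.62 m³/s.
Channel B: For a circular section of diameter D = 2.76 m at depth y = 1.39 m, the central angle is θ = 2 arccos(1 − 2y/D) = 3.156 rad. Then A = (D²/8)(θ − sin θ) = 3.019 m² and P = Dθ/2 = 4.355 m. Hydraulic radius R = A/P = 3.019/4.355 = 0.6932 m. Q_B = (1/0.014)·3.019·0.6932^(2/3)·√0.001799 = 7.163 m³/s.
The larger discharge is 22.62 m³/s and the smaller is 7.163 m³/s; the ratio is 3.16.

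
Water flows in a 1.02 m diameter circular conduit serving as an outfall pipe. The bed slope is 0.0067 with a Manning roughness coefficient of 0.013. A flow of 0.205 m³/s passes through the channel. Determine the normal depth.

y_n = 0.217 m

Manning's equation rearranged: A R^(2/3) = nQ / (1·√S) = 0.013 × 0.205 / (√0.0067) = 0.03256.
At y = 0.152 m: A R^(2/3) = 0.01576 — low.
At y = 0.252 m: A R^(2/3) = 0.04397 — high.
At y = 0.217 m: A R^(2/3) = 0.0326 — close enough.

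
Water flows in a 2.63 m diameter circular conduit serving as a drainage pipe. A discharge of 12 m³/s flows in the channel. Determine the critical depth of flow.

At critical depth, Q² T / (g A³) = 1, i.e. A³/T = Q²/g = 12²/9.81 = 14.68.
At y = 1.1 m: A³/T = 3.848 — short.
At y = 1.92 m: A³/T = 32.86 — over.
At y = 1.56 m: A³/T = 14.64 — ≈ 14.68.

y_c = 1.56 m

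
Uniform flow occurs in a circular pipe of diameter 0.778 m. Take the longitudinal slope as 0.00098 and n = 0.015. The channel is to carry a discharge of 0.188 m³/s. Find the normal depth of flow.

Manning's equation rearranged: A R^(2/3) = nQ / (1·√S) = 0.015 × 0.188 / (√0.00098) = 0.09008.
At y = 0.33 m: A R^(2/3) = 0.05982 — low.
At y = 0.518 m: A R^(2/3) = 0.1249 — high.
At y = 0.418 m: A R^(2/3) = 0.08997 — close enough.

y_n = 0.418 m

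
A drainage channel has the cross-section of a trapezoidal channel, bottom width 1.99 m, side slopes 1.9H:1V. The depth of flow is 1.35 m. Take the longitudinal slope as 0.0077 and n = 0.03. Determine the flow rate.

Q = 15.4 m³/s

With bottom width b = 1.99 m and side slope z = 1.9: A = (b + zy)y = (1.99 + 1.9×1.35)×1.35 = 6.149 m²; P = b + 2y√(1+z²) = 1.99 + 2×1.35×2.147 = 7.787 m.
Hydraulic radius R = A/P = 6.149/7.787 = 0.7897 m.
Manning's equation: Q = (1/n) A R^(2/3) S^(1/2) = (1/0.03) × 6.149 × 0.7897^(2/3) × 0.0077^(1/2) = 15.4 m³/s.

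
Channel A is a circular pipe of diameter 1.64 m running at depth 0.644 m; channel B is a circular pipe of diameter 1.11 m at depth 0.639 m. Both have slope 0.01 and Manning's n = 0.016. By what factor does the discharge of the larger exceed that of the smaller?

1.46

Channel A: For a circular section of diameter D = 1.64 m at depth y = 0.644 m, the central angle is θ = 2 arccos(1 − 2y/D) = 2.709 rad. Then A = (D²/8)(θ − sin θ) = 0.7698 m² and P = Dθ/2 = 2.221 m. Hydraulic radius R = A/P = 0.7698/2.221 = 0.3465 m. Q_A = (1/0.016)·0.7698·0.3465^(2/3)·√0.01 = 2.374 m³/s.
Channel B: For a circular section of diameter D = 1.11 m at depth y = 0.639 m, the central angle is θ = 2 arccos(1 − 2y/D) = 3.445 rad. Then A = (D²/8)(θ − sin θ) = 0.5767 m² and P = Dθ/2 = 1.912 m. Hydraulic radius R = A/P = 0.5767/1.912 = 0.3016 m. Q_B = (1/0.016)·0.5767·0.3016^(2/3)·√0.01 = 1.621 m³/s.
The larger discharge is 2.374 m³/s and the smaller is 1.621 m³/s; the ratio is 1.46.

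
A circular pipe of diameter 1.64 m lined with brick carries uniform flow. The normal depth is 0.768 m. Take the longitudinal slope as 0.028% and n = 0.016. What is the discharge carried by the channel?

Q = 0.545 m³/s

For a circular section of diameter D = 1.64 m at depth y = 0.768 m, the central angle is θ = 2 arccos(1 − 2y/D) = 3.015 rad. Then A = (D²/8)(θ − sin θ) = 0.971 m² and P = Dθ/2 = 2.472 m.
Hydraulic radius R = A/P = 0.971/2.472 = 0.3928 m.
Manning's equation: Q = (1/n) A R^(2/3) S^(1/2) = (1/0.016) × 0.971 × 0.3928^(2/3) × 0.00028^(1/2) = 0.545 m³/s.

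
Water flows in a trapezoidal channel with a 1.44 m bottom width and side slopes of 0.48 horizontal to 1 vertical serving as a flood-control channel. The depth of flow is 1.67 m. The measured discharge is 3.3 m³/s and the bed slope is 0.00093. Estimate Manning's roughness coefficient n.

n = 0.028

With bottom width b = 1.44 m and side slope z = 0.48: A = (b + zy)y = (1.44 + 0.48×1.67)×1.67 = 3.743 m²; P = b + 2y√(1+z²) = 1.44 + 2×1.67×1.109 = 5.145 m.
Hydraulic radius R = A/P = 3.743/5.145 = 0.7276 m.
Rearranging Manning's equation: n = (1/Q) A R^(2/3) S^(1/2) = (1/3.3) × 3.743 × 0.7276^(2/3) × √0.00093 = 0.028.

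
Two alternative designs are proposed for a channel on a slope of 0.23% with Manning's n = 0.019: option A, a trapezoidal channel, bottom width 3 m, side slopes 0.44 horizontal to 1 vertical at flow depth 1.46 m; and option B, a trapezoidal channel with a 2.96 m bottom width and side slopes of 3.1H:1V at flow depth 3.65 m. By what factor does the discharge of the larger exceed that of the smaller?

Channel A: With bottom width b = 3 m and side slope z = 0.44: A = (b + zy)y = (3 + 0.44×1.46)×1.46 = 5.318 m²; P = b + 2y√(1+z²) = 3 + 2×1.46×1.093 = 6.19 m. Hydraulic radius R = A/P = 5.318/6.19 = 0.8591 m. Q_A = (1/0.019)·5.318·0.8591^(2/3)·√0.0023 = 12.13 m³/s.
Channel B: With bottom width b = 2.96 m and side slope z = 3.1: A = (b + zy)y = (2.96 + 3.1×3.65)×3.65 = 52.1 m²; P = b + 2y√(1+z²) = 2.96 + 2×3.65×3.257 = 26.74 m. Hydraulic radius R = A/P = 52.1/26.74 = 1.949 m. Q_B = (1/0.019)·52.1·1.949^(2/3)·√0.0023 = 205.2 m³/s.
The larger discharge is 205.2 m³/s and the smaller is 12.13 m³/s; the ratio is 16.9.

16.9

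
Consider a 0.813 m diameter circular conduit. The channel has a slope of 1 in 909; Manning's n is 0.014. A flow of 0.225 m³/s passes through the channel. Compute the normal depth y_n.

Manning's equation rearranged: A R^(2/3) = nQ / (1·√S) = 0.014 × 0.225 / (√0.0011) = 0.09497.
At y = 0.476 m: A R^(2/3) = 0.1161 — over.
At y = 0.359 m: A R^(2/3) = 0.07229 — short.
At y = 0.42 m: A R^(2/3) = 0.09481 — close enough.

y_n = 0.42 m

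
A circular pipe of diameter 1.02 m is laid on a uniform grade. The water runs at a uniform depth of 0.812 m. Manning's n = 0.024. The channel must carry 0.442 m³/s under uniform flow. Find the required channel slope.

For a circular section of diameter D = 1.02 m at depth y = 0.812 m, the central angle is θ = 2 arccos(1 − 2y/D) = 4.409 rad. Then A = (D²/8)(θ − sin θ) = 0.6975 m² and P = Dθ/2 = 2.249 m.
Hydraulic radius R = A/P = 0.6975/2.249 = 0.3102 m.
From Manning's equation, S = [nQ / (1 A R^(2/3))]² = [0.024 × 0.442 / (1 × 0.6975 × 0.3102^(2/3))]² = 0.0011.

S = 0.0011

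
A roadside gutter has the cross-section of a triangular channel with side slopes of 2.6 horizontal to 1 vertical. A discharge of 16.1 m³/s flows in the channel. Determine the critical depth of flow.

y_c = 1.51 m

At critical depth, Q² T / (g A³) = 1, i.e. A³/T = Q²/g = 16.1²/9.81 = 26.42.
At y = 1.9 m: A³/T = 83.69 — high.
At y = 1.51 m: A³/T = 26.53 — close enough.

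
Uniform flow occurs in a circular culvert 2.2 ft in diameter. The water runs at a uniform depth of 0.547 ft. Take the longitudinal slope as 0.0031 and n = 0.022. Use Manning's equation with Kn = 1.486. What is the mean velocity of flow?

V = 1.76 ft/s

For a circular section of diameter D = 2.2 ft at depth y = 0.547 ft, the central angle is θ = 2 arccos(1 − 2y/D) = 2.088 rad. Then A = (D²/8)(θ − sin θ) = 0.7375 ft² and P = Dθ/2 = 2.297 ft.
Hydraulic radius R = A/P = 0.7375/2.297 = 0.3211 ft.
From Manning's equation, V = (1.486/n) R^(2/3) S^(1/2) = (1.486/0.022) × 0.3211^(2/3) × 0.0031^(1/2) = 1.76 ft/s.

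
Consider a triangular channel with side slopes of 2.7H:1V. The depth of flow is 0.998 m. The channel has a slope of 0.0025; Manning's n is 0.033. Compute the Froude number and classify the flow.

subcritical

For a triangular section with side slope z = 2.7: A = zy² = 2.7×0.998² = 2.689 m²; P = 2y√(1+z²) = 2×0.998×2.879 = 5.747 m.
Hydraulic radius R = A/P = 2.689/5.747 = 0.4679 m.
V = (1/n) R^(2/3) √S = (1/0.033) × 0.4679^(2/3) × √0.0025 = 0.9132 m/s. Hydraulic depth D_h = A/T = 2.689/5.389 = 0.499 m.
Froude number Fr = V/√(g·D_h) = 0.9132/√(9.81×0.499) = 0.413, which is less than 1, so the flow is subcritical.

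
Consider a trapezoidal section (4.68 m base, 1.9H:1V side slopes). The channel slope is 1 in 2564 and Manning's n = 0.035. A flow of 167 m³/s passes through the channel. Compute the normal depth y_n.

Manning's equation rearranged: A R^(2/3) = nQ / (1·√S) = 0.035 × 167 / (√0.00039) = 296.
Trying y = 5.14 m: A R^(2/3) = 146.6 — low.
Trying y = 6.99 m: A R^(2/3) = 295.9 — matches.

y_n = 6.99 m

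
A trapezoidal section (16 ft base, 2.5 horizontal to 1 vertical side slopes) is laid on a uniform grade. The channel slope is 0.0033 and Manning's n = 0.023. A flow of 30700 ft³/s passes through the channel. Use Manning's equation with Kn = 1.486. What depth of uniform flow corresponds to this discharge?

y_n = 22.3 ft

Manning's equation rearranged: A R^(2/3) = nQ / (1.486·√S) = 0.023 × 30700 / (1.486 × √0.0033) = 8272.
Try y = 24.2 ft: A R^(2/3) = 10050 — too large.
Try y = 15.4 ft: A R^(2/3) = 3491 — too small.
Try y = 22.3 ft: A R^(2/3) = 8273 — matches.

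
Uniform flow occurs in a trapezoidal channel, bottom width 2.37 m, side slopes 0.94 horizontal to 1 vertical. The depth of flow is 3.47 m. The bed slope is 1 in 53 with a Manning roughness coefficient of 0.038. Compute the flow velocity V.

With bottom width b = 2.37 m and side slope z = 0.94: A = (b + zy)y = (2.37 + 0.94×3.47)×3.47 = 19.54 m²; P = b + 2y√(1+z²) = 2.37 + 2×3.47×1.372 = 11.89 m.
Hydraulic radius R = A/P = 19.54/11.89 = 1.643 m.
From Manning's equation, V = (1/n) R^(2/3) S^(1/2) = (1/0.038) × 1.643^(2/3) × 0.01887^(1/2) = 5.03 m/s.

V = 5.03 m/s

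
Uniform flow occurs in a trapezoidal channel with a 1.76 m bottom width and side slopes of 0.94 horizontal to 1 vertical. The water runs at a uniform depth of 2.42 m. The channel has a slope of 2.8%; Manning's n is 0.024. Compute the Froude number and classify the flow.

With bottom width b = 1.76 m and side slope z = 0.94: A = (b + zy)y = (1.76 + 0.94×2.42)×2.42 = 9.764 m²; P = b + 2y√(1+z²) = 1.76 + 2×2.42×1.372 = 8.403 m.
Hydraulic radius R = A/P = 9.764/8.403 = 1.162 m.
V = (1/n) R^(2/3) √S = (1/0.024) × 1.162^(2/3) × √0.028 = 7.706 m/s. Hydraulic depth D_h = A/T = 9.764/6.31 = 1.548 m.
Froude number Fr = V/√(g·D_h) = 7.706/√(9.81×1.548) = 1.98, which is greater than 1, so the flow is supercritical.

supercritical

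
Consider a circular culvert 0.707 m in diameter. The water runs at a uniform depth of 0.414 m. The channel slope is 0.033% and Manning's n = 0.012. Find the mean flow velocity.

V = 0.507 m/s

For a circular section of diameter D = 0.707 m at depth y = 0.414 m, the central angle is θ = 2 arccos(1 − 2y/D) = 3.486 rad. Then A = (D²/8)(θ − sin θ) = 0.2389 m² and P = Dθ/2 = 1.232 m.
Hydraulic radius R = A/P = 0.2389/1.232 = 0.1939 m.
From Manning's equation, V = (1/n) R^(2/3) S^(1/2) = (1/0.012) × 0.1939^(2/3) × 0.00033^(1/2) = 0.507 m/s.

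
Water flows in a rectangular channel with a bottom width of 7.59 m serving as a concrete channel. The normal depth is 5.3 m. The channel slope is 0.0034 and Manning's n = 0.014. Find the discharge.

Flow area A = b·y = 7.59 × 5.3 = 40.23 m². Wetted perimeter P = b + 2y = 7.59 + 2×5.3 = 18.19 m.
Hydraulic radius R = A/P = 40.23/18.19 = 2.211 m.
Manning's equation: Q = (1/n) A R^(2/3) S^(1/2) = (1/0.014) × 40.23 × 2.211^(2/3) × 0.0034^(1/2) = 284 m³/s.

Q = 284 m³/s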